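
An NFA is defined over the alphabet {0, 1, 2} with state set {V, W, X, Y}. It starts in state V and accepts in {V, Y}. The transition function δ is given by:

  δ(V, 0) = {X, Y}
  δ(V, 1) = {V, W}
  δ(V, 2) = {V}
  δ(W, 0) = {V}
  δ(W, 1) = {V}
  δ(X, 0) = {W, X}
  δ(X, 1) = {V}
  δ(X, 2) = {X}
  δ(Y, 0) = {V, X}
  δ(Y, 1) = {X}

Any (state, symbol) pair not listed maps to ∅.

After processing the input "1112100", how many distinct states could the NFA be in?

Start in {V}.
Read '1': V→{V, W}; now {V, W}.
Read '1': V→{V, W}, W→{V}; now {V, W}.
Read '1': V→{V, W}, W→{V}; now {V, W}.
Read '2': V→{V}, W→∅; now {V}.
Read '1': V→{V, W}; now {V, W}.
Read '0': V→{X, Y}, W→{V}; now {V, X, Y}.
Read '0': V→{X, Y}, X→{W, X}, Y→{V, X}; now {V, W, X, Y}.
That set has 4 states.

4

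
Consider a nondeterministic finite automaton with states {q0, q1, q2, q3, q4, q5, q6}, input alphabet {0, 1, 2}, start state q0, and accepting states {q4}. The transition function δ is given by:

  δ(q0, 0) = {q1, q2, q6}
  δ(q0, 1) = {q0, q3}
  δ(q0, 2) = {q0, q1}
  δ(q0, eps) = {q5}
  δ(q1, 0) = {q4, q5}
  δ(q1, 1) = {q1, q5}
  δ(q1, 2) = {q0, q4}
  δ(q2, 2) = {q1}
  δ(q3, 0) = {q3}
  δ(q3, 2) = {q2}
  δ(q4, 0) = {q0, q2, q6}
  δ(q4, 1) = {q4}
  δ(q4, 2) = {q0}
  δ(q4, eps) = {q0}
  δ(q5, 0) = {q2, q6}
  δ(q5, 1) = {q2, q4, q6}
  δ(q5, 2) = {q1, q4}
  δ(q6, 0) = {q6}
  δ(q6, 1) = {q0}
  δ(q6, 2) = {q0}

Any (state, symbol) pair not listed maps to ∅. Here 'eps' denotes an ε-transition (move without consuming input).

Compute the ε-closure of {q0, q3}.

{q0, q3, q5}

Begin with {q0, q3}.
ε-move q0 → q5; add q5.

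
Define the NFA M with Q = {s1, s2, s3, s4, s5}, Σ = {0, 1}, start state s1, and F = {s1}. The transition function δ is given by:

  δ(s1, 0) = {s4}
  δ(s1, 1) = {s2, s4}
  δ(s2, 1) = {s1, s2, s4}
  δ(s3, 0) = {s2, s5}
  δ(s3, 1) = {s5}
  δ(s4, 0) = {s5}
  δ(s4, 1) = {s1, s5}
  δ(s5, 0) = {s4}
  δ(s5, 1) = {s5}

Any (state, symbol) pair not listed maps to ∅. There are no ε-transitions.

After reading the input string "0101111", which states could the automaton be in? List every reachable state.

Start in {s1}.
Read '0': {s1} → {s4}.
Read '1': {s4} → {s1, s5}.
Read '0': {s1, s5} → {s4}.
Read '1': {s4} → {s1, s5}.
Read '1': {s1, s5} → {s2, s4, s5}.
Read '1': {s2, s4, s5} → {s1, s2, s4, s5}.
Read '1': {s1, s2, s4, s5} → {s1, s2, s4, s5}.

{s1, s2, s4, s5}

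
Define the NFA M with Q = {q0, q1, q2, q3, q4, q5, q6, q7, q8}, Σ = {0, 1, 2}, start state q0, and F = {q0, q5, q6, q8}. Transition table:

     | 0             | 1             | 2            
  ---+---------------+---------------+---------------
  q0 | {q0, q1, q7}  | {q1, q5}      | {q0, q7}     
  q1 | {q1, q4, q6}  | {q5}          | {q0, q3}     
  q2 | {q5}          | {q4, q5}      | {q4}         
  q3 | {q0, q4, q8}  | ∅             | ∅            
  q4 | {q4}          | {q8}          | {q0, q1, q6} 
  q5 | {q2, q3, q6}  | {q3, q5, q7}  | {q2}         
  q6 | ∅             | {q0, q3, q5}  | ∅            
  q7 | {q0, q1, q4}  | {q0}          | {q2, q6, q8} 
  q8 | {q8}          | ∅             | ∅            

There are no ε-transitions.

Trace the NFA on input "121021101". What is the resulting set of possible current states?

{q0, q1, q3, q4, q5, q8}

Start in {q0}.
Read '1': q0→{q1, q5}; now {q1, q5}.
Read '2': q1→{q0, q3}, q5→{q2}; now {q0, q2, q3}.
Read '1': q0→{q1, q5}, q2→{q4, q5}, q3→∅; now {q1, q4, q5}.
Read '0': q1→{q1, q4, q6}, q4→{q4}, q5→{q2, q3, q6}; now {q1, q2, q3, q4, q6}.
Read '2': q1→{q0, q3}, q2→{q4}, q3→∅, q4→{q0, q1, q6}, q6→∅; now {q0, q1, q3, q4, q6}.
Read '1': q0→{q1, q5}, q1→{q5}, q3→∅, q4→{q8}, q6→{q0, q3, q5}; now {q0, q1, q3, q5, q8}.
Read '1': q0→{q1, q5}, q1→{q5}, q3→∅, q5→{q3, q5, q7}, q8→∅; now {q1, q3, q5, q7}.
Read '0': q1→{q1, q4, q6}, q3→{q0, q4, q8}, q5→{q2, q3, q6}, q7→{q0, q1, q4}; now {q0, q1, q2, q3, q4, q6, q8}.
Read '1': q0→{q1, q5}, q1→{q5}, q2→{q4, q5}, q3→∅, q4→{q8}, q6→{q0, q3, q5}, q8→∅; now {q0, q1, q3, q4, q5, q8}.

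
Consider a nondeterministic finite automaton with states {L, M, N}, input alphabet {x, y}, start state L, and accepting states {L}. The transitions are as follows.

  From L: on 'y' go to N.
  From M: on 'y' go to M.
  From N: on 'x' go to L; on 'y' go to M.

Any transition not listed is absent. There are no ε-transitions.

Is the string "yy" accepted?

No

Start in {L}.
Read 'y': {L} → {N}.
Read 'y': {N} → {M}.
The final set {M} contains no accepting state.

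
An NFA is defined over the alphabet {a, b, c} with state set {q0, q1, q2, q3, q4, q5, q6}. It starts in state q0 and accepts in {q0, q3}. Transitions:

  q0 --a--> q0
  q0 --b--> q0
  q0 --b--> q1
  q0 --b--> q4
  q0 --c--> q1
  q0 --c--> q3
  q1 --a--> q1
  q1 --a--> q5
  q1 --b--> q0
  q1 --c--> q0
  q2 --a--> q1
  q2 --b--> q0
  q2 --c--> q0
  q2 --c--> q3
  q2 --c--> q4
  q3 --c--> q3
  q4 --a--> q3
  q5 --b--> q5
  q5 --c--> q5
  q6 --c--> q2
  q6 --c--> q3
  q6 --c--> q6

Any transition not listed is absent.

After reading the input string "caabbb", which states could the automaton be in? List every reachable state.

{q0, q1, q4, q5}

Start in {q0}.
Read 'c': q0→{q1, q3}; now {q1, q3}.
Read 'a': q1→{q1, q5}, q3→∅; now {q1, q5}.
Read 'a': q1→{q1, q5}, q5→∅; now {q1, q5}.
Read 'b': q1→{q0}, q5→{q5}; now {q0, q5}.
Read 'b': q0→{q0, q1, q4}, q5→{q5}; now {q0, q1, q4, q5}.
Read 'b': q0→{q0, q1, q4}, q1→{q0}, q4→∅, q5→{q5}; now {q0, q1, q4, q5}.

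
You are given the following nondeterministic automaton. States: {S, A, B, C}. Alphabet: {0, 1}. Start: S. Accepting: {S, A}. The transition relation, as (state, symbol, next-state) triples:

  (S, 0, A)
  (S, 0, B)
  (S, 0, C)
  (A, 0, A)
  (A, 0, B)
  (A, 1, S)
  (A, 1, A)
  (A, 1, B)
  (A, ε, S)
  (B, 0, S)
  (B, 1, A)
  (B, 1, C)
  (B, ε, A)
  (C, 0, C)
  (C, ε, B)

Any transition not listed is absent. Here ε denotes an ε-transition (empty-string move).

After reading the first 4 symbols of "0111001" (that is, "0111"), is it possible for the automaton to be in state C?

Yes

Start in {S}.
Read '0': S→{A, B, C}; union {A, B, C}; ε-closure = {S, A, B, C}.
Read '1': S→∅, A→{S, A, B}, B→{A, C}, C→∅; now {S, A, B, C}.
Read '1': S→∅, A→{S, A, B}, B→{A, C}, C→∅; now {S, A, B, C}.
Read '1': S→∅, A→{S, A, B}, B→{A, C}, C→∅; now {S, A, B, C}.
State C is in {S, A, B, C}.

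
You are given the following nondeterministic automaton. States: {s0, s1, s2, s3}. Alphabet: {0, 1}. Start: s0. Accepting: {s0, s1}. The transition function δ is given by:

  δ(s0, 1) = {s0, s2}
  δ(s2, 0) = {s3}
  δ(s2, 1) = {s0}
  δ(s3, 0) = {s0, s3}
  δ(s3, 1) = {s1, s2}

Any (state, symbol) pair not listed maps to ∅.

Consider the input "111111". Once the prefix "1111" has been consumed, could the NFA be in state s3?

Start in {s0}.
Read '1': {s0} → {s0, s2}.
Read '1': {s0, s2} → {s0, s2}.
Read '1': {s0, s2} → {s0, s2}.
Read '1': {s0, s2} → {s0, s2}.
State s3 is not in {s0, s2}.

No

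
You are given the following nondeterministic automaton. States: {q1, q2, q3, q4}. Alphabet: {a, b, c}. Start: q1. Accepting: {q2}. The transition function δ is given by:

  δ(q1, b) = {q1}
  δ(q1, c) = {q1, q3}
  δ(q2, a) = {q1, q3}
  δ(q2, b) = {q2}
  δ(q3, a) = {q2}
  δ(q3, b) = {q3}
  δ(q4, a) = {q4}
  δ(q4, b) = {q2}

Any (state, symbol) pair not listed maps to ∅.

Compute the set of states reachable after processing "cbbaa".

{q1, q3}

Start in {q1}.
Read 'c': {q1} → {q1, q3}.
Read 'b': {q1, q3} → {q1, q3}.
Read 'b': {q1, q3} → {q1, q3}.
Read 'a': {q1, q3} → {q2}.
Read 'a': {q2} → {q1, q3}.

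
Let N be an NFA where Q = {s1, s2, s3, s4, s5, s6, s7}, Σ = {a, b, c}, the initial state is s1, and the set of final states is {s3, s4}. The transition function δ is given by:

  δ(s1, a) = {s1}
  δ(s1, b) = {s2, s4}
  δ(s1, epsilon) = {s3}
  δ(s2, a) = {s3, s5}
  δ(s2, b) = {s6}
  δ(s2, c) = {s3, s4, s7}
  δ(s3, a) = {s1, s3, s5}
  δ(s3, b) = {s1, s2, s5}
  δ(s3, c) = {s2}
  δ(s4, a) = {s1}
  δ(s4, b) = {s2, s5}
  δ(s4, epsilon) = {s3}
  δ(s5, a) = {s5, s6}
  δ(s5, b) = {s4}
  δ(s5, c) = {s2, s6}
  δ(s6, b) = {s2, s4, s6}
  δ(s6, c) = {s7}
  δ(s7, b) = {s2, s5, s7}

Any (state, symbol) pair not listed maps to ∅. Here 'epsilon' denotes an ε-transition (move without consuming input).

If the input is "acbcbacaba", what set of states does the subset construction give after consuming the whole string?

{s1, s3, s5, s6}

Start: ε-closure({s1}) = {s1, s3}.
Read 'a': {s1, s3} → {s1, s3, s5}.
Read 'c': {s1, s3, s5} → {s2, s6}.
Read 'b': {s2, s6} → {s2, s3, s4, s6}.
Read 'c': {s2, s3, s4, s6} → {s2, s3, s4, s7}.
Read 'b': {s2, s3, s4, s7} → {s1, s2, s3, s5, s6, s7}.
Read 'a': {s1, s2, s3, s5, s6, s7} → {s1, s3, s5, s6}.
Read 'c': {s1, s3, s5, s6} → {s2, s6, s7}.
Read 'a': {s2, s6, s7} → {s3, s5}.
Read 'b': {s3, s5} → {s1, s2, s3, s4, s5}.
Read 'a': {s1, s2, s3, s4, s5} → {s1, s3, s5, s6}.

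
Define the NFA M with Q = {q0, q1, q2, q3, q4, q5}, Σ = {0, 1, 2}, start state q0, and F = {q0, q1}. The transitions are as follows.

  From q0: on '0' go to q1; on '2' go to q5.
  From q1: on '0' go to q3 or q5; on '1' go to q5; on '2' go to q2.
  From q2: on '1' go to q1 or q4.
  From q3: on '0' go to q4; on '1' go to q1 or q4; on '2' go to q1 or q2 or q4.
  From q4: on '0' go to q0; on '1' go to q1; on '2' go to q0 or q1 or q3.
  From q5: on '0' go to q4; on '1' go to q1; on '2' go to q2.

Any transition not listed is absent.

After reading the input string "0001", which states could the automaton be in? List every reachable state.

Start in {q0}.
Read '0': {q0} → {q1}.
Read '0': {q1} → {q3, q5}.
Read '0': {q3, q5} → {q4}.
Read '1': {q4} → {q1}.

{q1}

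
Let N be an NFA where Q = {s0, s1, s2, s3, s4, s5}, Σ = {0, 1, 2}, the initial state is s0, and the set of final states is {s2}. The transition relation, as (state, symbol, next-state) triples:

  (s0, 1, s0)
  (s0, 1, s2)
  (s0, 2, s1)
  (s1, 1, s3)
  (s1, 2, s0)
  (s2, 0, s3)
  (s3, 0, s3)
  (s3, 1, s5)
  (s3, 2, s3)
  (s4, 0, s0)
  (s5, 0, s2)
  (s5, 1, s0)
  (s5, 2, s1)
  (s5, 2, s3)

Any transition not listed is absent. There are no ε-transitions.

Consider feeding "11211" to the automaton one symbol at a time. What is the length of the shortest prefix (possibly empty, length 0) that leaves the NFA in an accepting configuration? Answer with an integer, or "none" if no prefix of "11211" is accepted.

1

Start in {s0}.
Read '1': s0→{s0, s2}; now {s0, s2}.
None of the earlier sets intersect F, but {s0, s2} does.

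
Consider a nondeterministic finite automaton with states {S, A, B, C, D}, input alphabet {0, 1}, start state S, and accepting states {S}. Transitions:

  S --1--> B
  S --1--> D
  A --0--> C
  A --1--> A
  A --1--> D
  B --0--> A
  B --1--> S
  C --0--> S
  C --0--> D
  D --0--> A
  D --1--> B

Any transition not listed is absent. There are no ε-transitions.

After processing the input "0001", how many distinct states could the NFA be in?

0

Start in {S}.
Read '0': S→∅; now ∅.
The set is empty and remains empty for the remaining 3 symbols.
That set has 0 states.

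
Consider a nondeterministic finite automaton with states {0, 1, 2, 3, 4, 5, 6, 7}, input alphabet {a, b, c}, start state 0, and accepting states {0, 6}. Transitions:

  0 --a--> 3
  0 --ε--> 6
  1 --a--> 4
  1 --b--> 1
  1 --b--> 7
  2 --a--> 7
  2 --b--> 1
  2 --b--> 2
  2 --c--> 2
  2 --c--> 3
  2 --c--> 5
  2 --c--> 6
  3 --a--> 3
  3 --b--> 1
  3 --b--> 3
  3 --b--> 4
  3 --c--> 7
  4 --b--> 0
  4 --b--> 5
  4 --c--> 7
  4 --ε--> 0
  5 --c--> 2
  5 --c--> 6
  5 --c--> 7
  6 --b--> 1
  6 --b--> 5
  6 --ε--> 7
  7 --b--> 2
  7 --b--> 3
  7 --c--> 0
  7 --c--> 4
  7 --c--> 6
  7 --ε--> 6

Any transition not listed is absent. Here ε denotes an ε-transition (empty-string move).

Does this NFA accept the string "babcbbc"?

Start: ε-closure({0}) = {0, 6, 7}.
Read 'b': {0, 6, 7} → {1, 2, 3, 5}.
Read 'a': {1, 2, 3, 5} → {0, 3, 4, 6, 7}.
Read 'b': {0, 3, 4, 6, 7} → {0, 1, 2, 3, 4, 5, 6, 7}.
Read 'c': {0, 1, 2, 3, 4, 5, 6, 7} → {0, 2, 3, 4, 5, 6, 7}.
Read 'b': {0, 2, 3, 4, 5, 6, 7} → {0, 1, 2, 3, 4, 5, 6, 7}.
Read 'b': {0, 1, 2, 3, 4, 5, 6, 7} → {0, 1, 2, 3, 4, 5, 6, 7}.
Read 'c': {0, 1, 2, 3, 4, 5, 6, 7} → {0, 2, 3, 4, 5, 6, 7}.
The final set {0, 2, 3, 4, 5, 6, 7} contains the accepting states 0, 6.

Yes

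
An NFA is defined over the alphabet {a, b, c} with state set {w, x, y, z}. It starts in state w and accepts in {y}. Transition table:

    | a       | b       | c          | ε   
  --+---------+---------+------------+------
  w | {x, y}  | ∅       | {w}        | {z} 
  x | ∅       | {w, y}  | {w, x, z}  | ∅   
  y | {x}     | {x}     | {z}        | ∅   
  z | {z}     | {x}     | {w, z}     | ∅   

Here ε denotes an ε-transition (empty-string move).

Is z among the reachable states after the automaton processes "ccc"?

Start: ε-closure({w}) = {w, z}.
Read 'c': {w, z} → {w, z}.
Read 'c': {w, z} → {w, z}.
Read 'c': {w, z} → {w, z}.
State z is in {w, z}.

Yes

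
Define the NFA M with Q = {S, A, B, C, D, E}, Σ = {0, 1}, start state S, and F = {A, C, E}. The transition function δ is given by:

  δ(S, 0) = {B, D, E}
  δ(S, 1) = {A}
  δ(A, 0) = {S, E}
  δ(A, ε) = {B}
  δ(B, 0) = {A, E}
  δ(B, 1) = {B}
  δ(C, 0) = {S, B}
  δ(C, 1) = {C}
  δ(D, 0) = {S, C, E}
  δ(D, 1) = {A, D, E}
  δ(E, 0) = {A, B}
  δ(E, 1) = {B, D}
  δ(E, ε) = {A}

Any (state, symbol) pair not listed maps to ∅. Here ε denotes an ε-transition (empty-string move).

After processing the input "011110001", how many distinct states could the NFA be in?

5

Start in {S}.
Read '0': S→{B, D, E}; union {B, D, E}; ε-closure = {A, B, D, E}.
Read '1': A→∅, B→{B}, D→{A, D, E}, E→{B, D}; now {A, B, D, E}.
Read '1': A→∅, B→{B}, D→{A, D, E}, E→{B, D}; now {A, B, D, E}.
Read '1': A→∅, B→{B}, D→{A, D, E}, E→{B, D}; now {A, B, D, E}.
Read '1': A→∅, B→{B}, D→{A, D, E}, E→{B, D}; now {A, B, D, E}.
Read '0': A→{S, E}, B→{A, E}, D→{S, C, E}, E→{A, B}; now {S, A, B, C, E}.
Read '0': S→{B, D, E}, A→{S, E}, B→{A, E}, C→{S, B}, E→{A, B}; now {S, A, B, D, E}.
Read '0': S→{B, D, E}, A→{S, E}, B→{A, E}, D→{S, C, E}, E→{A, B}; now {S, A, B, C, D, E}.
Read '1': S→{A}, A→∅, B→{B}, C→{C}, D→{A, D, E}, E→{B, D}; now {A, B, C, D, E}.
That set has 5 states.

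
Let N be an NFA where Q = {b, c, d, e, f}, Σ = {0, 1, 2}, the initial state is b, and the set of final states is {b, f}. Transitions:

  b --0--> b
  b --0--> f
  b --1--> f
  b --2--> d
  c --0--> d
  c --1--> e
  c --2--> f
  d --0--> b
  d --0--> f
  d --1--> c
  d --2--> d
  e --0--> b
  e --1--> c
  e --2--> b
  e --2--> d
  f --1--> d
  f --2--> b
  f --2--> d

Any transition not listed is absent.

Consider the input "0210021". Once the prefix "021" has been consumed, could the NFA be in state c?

Yes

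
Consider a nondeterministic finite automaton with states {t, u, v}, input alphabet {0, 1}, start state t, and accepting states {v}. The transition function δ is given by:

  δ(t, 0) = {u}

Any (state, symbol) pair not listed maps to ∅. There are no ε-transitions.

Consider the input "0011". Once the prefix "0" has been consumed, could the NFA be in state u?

Yes

Start in {t}.
Read '0': t→{u}; now {u}.
State u is in {u}.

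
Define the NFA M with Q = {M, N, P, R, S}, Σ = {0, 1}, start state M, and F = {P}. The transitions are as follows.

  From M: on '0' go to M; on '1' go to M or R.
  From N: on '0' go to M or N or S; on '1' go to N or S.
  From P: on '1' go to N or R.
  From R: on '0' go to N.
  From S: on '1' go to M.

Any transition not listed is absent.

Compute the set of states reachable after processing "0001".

Start in {M}.
Read '0': M→{M}; now {M}.
Read '0': M→{M}; now {M}.
Read '0': M→{M}; now {M}.
Read '1': M→{M, R}; now {M, R}.

{M, R}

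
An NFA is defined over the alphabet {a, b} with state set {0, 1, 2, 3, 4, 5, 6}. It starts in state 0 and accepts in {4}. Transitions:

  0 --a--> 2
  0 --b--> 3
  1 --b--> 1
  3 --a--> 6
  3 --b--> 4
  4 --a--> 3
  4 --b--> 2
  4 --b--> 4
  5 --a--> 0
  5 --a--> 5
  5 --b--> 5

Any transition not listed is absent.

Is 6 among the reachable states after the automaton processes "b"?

Start in {0}.
Read 'b': 0→{3}; now {3}.
State 6 is not in {3}.

No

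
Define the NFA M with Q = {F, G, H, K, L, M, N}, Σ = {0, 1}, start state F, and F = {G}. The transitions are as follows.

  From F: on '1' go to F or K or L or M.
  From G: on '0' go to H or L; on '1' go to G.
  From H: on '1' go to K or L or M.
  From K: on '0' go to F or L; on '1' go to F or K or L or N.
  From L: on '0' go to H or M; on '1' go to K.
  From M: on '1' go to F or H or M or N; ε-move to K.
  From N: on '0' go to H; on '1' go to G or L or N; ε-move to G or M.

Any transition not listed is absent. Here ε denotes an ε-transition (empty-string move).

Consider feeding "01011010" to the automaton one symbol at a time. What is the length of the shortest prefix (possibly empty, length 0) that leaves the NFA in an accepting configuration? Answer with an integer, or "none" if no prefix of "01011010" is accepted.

none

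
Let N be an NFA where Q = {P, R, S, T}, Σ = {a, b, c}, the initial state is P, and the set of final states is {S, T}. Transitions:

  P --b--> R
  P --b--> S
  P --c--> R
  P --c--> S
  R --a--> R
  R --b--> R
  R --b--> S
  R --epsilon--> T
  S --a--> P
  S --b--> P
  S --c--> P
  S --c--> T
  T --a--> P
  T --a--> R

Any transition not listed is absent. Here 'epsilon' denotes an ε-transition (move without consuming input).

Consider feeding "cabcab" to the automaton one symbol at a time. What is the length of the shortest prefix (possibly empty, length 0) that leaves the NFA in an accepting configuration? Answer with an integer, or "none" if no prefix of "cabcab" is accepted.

1

Start in {P}.
Read 'c': P→{R, S}; union {R, S}; ε-closure = {R, S, T}.
None of the earlier sets intersect F, but {R, S, T} does.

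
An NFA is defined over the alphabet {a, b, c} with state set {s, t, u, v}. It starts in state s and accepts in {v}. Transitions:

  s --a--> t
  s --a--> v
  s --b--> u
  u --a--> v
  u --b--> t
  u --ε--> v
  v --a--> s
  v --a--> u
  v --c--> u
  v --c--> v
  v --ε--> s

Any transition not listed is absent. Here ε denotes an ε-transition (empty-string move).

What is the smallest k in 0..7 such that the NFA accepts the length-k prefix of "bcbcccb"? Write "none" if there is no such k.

1

Start in {s}.
Read 'b': s→{u}; union {u}; ε-closure = {s, u, v}.
None of the earlier sets intersect F, but {s, u, v} does.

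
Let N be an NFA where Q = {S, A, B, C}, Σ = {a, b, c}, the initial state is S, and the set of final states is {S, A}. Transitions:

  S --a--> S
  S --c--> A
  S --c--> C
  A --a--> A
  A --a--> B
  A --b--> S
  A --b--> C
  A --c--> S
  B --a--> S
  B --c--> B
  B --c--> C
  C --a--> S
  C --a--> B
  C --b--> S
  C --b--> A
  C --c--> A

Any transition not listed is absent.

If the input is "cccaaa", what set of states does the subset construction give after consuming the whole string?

{S, A, B}

Start in {S}.
Read 'c': {S} → {A, C}.
Read 'c': {A, C} → {S, A}.
Read 'c': {S, A} → {S, A, C}.
Read 'a': {S, A, C} → {S, A, B}.
Read 'a': {S, A, B} → {S, A, B}.
Read 'a': {S, A, B} → {S, A, B}.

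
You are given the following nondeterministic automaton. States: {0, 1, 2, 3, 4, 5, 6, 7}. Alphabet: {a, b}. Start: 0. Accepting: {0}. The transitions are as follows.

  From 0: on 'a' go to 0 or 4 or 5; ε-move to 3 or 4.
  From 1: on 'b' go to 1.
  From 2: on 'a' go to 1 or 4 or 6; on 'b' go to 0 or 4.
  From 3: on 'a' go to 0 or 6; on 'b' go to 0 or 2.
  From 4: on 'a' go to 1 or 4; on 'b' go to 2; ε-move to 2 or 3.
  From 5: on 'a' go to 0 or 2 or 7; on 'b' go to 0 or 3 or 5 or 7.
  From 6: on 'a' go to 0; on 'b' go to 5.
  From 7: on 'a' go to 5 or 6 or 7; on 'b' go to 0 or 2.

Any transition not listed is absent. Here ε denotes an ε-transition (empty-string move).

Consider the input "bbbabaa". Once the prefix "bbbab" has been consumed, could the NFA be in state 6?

No

Start: ε-closure({0}) = {0, 2, 3, 4}.
Read 'b': 0→∅, 2→{0, 4}, 3→{0, 2}, 4→{2}; union {0, 2, 4}; ε-closure = {0, 2, 3, 4}.
Read 'b': 0→∅, 2→{0, 4}, 3→{0, 2}, 4→{2}; union {0, 2, 4}; ε-closure = {0, 2, 3, 4}.
Read 'b': 0→∅, 2→{0, 4}, 3→{0, 2}, 4→{2}; union {0, 2, 4}; ε-closure = {0, 2, 3, 4}.
Read 'a': 0→{0, 4, 5}, 2→{1, 4, 6}, 3→{0, 6}, 4→{1, 4}; union {0, 1, 4, 5, 6}; ε-closure = {0, 1, 2, 3, 4, 5, 6}.
Read 'b': 0→∅, 1→{1}, 2→{0, 4}, 3→{0, 2}, 4→{2}, 5→{0, 3, 5, 7}, 6→{5}; now {0, 1, 2, 3, 4, 5, 7}.
State 6 is not in {0, 1, 2, 3, 4, 5, 7}.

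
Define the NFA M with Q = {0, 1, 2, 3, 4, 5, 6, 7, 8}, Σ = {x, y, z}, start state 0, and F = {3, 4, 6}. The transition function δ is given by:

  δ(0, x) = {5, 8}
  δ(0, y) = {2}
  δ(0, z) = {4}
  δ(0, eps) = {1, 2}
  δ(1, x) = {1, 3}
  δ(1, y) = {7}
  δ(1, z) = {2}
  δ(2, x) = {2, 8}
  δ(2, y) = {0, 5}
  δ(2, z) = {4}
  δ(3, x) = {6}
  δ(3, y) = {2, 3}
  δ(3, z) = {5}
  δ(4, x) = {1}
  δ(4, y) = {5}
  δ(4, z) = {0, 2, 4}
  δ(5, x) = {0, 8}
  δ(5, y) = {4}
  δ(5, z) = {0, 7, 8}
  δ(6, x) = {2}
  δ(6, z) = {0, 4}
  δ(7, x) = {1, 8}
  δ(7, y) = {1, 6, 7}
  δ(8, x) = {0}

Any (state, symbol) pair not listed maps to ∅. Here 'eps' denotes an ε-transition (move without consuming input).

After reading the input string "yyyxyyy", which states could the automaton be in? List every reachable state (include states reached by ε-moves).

{0, 1, 2, 3, 4, 5, 6, 7}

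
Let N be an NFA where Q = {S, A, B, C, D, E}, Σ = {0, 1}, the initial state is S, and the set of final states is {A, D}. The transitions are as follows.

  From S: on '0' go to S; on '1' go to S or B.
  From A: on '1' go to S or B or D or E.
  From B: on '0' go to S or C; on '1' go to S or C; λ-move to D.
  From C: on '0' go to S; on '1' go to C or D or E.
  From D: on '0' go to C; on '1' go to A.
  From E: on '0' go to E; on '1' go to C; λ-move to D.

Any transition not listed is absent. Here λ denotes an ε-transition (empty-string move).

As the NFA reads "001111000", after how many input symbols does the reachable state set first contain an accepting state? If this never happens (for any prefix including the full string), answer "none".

Start in {S}.
Read '0': S→{S}; now {S}.
Read '0': S→{S}; now {S}.
Read '1': S→{S, B}; union {S, B}; ε-closure = {S, B, D}.
None of the earlier sets intersect F, but {S, B, D} does.

3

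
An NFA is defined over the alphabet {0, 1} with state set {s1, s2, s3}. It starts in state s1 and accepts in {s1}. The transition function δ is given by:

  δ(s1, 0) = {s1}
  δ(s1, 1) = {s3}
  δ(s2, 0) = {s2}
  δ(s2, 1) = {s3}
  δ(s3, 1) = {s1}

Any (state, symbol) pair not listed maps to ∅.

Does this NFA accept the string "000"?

Start in {s1}.
Read '0': {s1} → {s1}.
Read '0': {s1} → {s1}.
Read '0': {s1} → {s1}.
The final set {s1} contains the accepting state s1.

Yes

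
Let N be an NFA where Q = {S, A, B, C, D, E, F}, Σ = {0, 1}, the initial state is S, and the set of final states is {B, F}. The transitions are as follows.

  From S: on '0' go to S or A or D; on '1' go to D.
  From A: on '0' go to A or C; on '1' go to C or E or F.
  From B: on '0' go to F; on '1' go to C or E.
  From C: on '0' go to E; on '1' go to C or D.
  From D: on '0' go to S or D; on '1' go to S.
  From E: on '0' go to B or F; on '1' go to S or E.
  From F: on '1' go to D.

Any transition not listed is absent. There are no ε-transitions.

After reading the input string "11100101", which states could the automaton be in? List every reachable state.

Start in {S}.
Read '1': {S} → {D}.
Read '1': {D} → {S}.
Read '1': {S} → {D}.
Read '0': {D} → {S, D}.
Read '0': {S, D} → {S, A, D}.
Read '1': {S, A, D} → {S, C, D, E, F}.
Read '0': {S, C, D, E, F} → {S, A, B, D, E, F}.
Read '1': {S, A, B, D, E, F} → {S, C, D, E, F}.

{S, C, D, E, F}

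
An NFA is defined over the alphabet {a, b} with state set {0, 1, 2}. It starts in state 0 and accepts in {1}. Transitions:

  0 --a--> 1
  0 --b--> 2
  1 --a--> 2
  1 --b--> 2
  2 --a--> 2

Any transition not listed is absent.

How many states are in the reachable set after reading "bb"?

Start in {0}.
Read 'b': 0→{2}; now {2}.
Read 'b': 2→∅; now ∅.
That set has 0 states.

0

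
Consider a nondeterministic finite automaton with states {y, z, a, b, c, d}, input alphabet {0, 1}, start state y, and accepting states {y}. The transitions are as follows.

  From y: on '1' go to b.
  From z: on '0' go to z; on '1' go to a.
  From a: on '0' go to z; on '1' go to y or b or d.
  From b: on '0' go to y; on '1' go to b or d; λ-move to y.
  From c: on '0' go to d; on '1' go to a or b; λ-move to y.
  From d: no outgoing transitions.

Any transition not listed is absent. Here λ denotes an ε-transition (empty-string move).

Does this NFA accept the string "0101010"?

Start in {y}.
Read '0': {y} → ∅.
The set is empty and remains empty for the remaining 6 symbols.
The final set ∅ contains no accepting state.

No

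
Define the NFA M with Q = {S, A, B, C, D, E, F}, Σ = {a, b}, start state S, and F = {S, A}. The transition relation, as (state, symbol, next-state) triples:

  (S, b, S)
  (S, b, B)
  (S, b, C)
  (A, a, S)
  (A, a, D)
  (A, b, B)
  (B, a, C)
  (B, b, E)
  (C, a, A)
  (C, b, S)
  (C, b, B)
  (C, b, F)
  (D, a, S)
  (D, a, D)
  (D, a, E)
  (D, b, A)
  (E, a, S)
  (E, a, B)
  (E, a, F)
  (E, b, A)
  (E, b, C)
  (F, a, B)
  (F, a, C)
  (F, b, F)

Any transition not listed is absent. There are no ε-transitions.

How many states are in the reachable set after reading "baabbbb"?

6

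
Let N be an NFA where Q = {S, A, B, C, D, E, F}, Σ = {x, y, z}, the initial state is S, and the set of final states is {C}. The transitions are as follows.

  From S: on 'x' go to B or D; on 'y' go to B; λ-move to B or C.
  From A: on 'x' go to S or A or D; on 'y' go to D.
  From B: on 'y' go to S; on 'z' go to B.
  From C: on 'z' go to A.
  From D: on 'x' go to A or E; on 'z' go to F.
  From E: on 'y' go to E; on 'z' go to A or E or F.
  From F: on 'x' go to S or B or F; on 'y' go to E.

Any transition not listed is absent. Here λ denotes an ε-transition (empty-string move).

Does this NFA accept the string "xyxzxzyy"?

Yes

Start: ε-closure({S}) = {S, B, C}.
Read 'x': S→{B, D}, B→∅, C→∅; now {B, D}.
Read 'y': B→{S}, D→∅; union {S}; ε-closure = {S, B, C}.
Read 'x': S→{B, D}, B→∅, C→∅; now {B, D}.
Read 'z': B→{B}, D→{F}; now {B, F}.
Read 'x': B→∅, F→{S, B, F}; union {S, B, F}; ε-closure = {S, B, C, F}.
Read 'z': S→∅, B→{B}, C→{A}, F→∅; now {A, B}.
Read 'y': A→{D}, B→{S}; union {S, D}; ε-closure = {S, B, C, D}.
Read 'y': S→{B}, B→{S}, C→∅, D→∅; union {S, B}; ε-closure = {S, B, C}.
The final set {S, B, C} contains the accepting state C.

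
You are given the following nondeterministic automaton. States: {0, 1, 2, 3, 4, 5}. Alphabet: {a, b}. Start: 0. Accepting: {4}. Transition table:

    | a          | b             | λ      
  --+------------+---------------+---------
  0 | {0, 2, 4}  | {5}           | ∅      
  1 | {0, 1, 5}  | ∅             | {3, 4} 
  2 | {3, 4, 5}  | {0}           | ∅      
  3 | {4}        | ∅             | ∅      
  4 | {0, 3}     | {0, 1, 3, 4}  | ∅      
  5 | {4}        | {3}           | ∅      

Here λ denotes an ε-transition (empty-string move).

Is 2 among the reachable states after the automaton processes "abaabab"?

No

Start in {0}.
Read 'a': 0→{0, 2, 4}; now {0, 2, 4}.
Read 'b': 0→{5}, 2→{0}, 4→{0, 1, 3, 4}; now {0, 1, 3, 4, 5}.
Read 'a': 0→{0, 2, 4}, 1→{0, 1, 5}, 3→{4}, 4→{0, 3}, 5→{4}; now {0, 1, 2, 3, 4, 5}.
Read 'a': 0→{0, 2, 4}, 1→{0, 1, 5}, 2→{3, 4, 5}, 3→{4}, 4→{0, 3}, 5→{4}; now {0, 1, 2, 3, 4, 5}.
Read 'b': 0→{5}, 1→∅, 2→{0}, 3→∅, 4→{0, 1, 3, 4}, 5→{3}; now {0, 1, 3, 4, 5}.
Read 'a': 0→{0, 2, 4}, 1→{0, 1, 5}, 3→{4}, 4→{0, 3}, 5→{4}; now {0, 1, 2, 3, 4, 5}.
Read 'b': 0→{5}, 1→∅, 2→{0}, 3→∅, 4→{0, 1, 3, 4}, 5→{3}; now {0, 1, 3, 4, 5}.
State 2 is not in {0, 1, 3, 4, 5}.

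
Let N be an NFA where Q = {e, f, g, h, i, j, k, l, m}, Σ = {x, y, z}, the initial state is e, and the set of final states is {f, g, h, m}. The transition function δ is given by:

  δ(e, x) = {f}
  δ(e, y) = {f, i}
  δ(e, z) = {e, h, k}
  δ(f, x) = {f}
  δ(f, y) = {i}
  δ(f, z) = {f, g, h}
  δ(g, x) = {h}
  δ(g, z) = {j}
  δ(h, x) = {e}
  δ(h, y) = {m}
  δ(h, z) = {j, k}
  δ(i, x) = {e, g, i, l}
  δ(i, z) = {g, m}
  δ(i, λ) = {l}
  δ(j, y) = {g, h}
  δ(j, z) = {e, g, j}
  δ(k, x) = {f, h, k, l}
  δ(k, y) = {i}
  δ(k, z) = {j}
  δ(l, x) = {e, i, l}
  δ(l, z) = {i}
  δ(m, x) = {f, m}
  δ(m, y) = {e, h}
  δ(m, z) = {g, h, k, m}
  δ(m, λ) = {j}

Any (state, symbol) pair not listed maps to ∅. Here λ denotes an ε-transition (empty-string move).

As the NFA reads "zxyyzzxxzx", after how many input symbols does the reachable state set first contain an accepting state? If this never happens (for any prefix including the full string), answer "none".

Start in {e}.
Read 'z': e→{e, h, k}; now {e, h, k}.
None of the earlier sets intersect F, but {e, h, k} does.

1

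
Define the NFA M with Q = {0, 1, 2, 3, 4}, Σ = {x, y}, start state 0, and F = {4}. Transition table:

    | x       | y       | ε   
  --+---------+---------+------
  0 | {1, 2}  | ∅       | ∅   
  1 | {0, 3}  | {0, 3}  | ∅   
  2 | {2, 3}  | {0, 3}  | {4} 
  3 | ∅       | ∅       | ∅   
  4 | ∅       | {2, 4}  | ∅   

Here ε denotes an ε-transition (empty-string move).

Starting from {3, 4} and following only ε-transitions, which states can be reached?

{3, 4}

Begin with {3, 4}.
No ε-moves leave this set, so the closure equals the set itself.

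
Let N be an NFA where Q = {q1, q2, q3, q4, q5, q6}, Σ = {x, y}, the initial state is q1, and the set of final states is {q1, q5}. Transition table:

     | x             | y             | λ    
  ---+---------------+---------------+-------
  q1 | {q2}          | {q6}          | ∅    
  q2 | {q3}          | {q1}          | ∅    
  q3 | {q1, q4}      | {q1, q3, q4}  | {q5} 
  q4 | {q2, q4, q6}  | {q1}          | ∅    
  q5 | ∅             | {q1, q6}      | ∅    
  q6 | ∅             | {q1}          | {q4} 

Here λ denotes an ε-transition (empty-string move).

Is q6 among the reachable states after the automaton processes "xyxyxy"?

Start in {q1}.
Read 'x': {q1} → {q2}.
Read 'y': {q2} → {q1}.
Read 'x': {q1} → {q2}.
Read 'y': {q2} → {q1}.
Read 'x': {q1} → {q2}.
Read 'y': {q2} → {q1}.
State q6 is not in {q1}.

No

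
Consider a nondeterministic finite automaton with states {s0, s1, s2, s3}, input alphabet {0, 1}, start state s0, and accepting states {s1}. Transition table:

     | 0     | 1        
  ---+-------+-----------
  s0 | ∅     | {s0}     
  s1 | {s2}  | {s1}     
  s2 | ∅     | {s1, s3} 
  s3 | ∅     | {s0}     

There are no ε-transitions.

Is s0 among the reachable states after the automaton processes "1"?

Yes

Start in {s0}.
Read '1': s0→{s0}; now {s0}.
State s0 is in {s0}.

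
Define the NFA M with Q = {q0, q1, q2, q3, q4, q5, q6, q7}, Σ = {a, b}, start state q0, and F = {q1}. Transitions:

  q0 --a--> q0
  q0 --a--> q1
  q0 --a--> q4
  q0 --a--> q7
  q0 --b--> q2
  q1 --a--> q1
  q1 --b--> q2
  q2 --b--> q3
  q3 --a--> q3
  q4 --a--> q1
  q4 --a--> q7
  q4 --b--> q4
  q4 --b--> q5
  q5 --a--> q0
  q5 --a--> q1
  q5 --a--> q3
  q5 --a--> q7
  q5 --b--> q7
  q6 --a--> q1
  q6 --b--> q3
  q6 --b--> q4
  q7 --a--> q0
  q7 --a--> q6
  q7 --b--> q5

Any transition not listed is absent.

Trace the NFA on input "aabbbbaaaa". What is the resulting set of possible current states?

Start in {q0}.
Read 'a': {q0} → {q0, q1, q4, q7}.
Read 'a': {q0, q1, q4, q7} → {q0, q1, q4, q6, q7}.
Read 'b': {q0, q1, q4, q6, q7} → {q2, q3, q4, q5}.
Read 'b': {q2, q3, q4, q5} → {q3, q4, q5, q7}.
Read 'b': {q3, q4, q5, q7} → {q4, q5, q7}.
Read 'b': {q4, q5, q7} → {q4, q5, q7}.
Read 'a': {q4, q5, q7} → {q0, q1, q3, q6, q7}.
Read 'a': {q0, q1, q3, q6, q7} → {q0, q1, q3, q4, q6, q7}.
Read 'a': {q0, q1, q3, q4, q6, q7} → {q0, q1, q3, q4, q6, q7}.
Read 'a': {q0, q1, q3, q4, q6, q7} → {q0, q1, q3, q4, q6, q7}.

{q0, q1, q3, q4, q6, q7}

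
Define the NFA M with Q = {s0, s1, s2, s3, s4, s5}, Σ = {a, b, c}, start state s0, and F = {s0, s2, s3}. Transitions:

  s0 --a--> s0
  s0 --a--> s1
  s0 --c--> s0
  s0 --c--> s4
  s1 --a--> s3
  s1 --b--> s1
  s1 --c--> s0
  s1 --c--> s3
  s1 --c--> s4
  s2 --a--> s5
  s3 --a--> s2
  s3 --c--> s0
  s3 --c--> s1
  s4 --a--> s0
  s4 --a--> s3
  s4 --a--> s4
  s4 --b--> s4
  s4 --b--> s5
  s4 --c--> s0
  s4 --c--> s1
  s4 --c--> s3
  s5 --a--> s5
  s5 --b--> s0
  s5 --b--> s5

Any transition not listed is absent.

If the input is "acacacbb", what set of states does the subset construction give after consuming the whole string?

{s0, s1, s4, s5}

Start in {s0}.
Read 'a': {s0} → {s0, s1}.
Read 'c': {s0, s1} → {s0, s3, s4}.
Read 'a': {s0, s3, s4} → {s0, s1, s2, s3, s4}.
Read 'c': {s0, s1, s2, s3, s4} → {s0, s1, s3, s4}.
Read 'a': {s0, s1, s3, s4} → {s0, s1, s2, s3, s4}.
Read 'c': {s0, s1, s2, s3, s4} → {s0, s1, s3, s4}.
Read 'b': {s0, s1, s3, s4} → {s1, s4, s5}.
Read 'b': {s1, s4, s5} → {s0, s1, s4, s5}.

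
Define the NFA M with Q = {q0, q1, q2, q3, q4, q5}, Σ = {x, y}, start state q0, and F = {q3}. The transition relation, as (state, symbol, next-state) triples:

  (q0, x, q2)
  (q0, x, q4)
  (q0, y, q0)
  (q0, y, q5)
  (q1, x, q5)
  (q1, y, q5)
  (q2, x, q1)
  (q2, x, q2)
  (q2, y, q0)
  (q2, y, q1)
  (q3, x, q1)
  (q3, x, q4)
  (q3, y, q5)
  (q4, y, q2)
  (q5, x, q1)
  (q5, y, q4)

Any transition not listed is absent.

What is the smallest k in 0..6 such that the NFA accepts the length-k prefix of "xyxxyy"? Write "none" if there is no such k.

none

Start in {q0}.
Read 'x': {q0} → {q2, q4}.
Read 'y': {q2, q4} → {q0, q1, q2}.
Read 'x': {q0, q1, q2} → {q1, q2, q4, q5}.
Read 'x': {q1, q2, q4, q5} → {q1, q2, q5}.
Read 'y': {q1, q2, q5} → {q0, q1, q4, q5}.
Read 'y': {q0, q1, q4, q5} → {q0, q2, q4, q5}.
No reachable set along the way intersects F.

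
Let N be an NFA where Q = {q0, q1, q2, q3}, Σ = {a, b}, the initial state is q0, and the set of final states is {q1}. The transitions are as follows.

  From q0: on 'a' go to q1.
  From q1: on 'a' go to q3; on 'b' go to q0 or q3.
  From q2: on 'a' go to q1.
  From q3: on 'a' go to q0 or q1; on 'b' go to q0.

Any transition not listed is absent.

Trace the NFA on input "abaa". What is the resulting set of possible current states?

{q1, q3}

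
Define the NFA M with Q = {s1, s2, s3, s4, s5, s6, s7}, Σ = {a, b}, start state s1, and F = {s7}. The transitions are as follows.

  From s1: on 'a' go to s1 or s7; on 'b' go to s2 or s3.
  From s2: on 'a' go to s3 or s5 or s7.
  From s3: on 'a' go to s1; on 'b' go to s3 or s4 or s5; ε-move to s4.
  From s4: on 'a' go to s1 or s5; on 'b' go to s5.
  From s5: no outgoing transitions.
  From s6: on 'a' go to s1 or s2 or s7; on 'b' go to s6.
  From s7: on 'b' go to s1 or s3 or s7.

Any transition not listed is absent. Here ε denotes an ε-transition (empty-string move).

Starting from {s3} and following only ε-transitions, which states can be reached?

{s3, s4}

Begin with {s3}.
ε-move s3 → s4; add s4.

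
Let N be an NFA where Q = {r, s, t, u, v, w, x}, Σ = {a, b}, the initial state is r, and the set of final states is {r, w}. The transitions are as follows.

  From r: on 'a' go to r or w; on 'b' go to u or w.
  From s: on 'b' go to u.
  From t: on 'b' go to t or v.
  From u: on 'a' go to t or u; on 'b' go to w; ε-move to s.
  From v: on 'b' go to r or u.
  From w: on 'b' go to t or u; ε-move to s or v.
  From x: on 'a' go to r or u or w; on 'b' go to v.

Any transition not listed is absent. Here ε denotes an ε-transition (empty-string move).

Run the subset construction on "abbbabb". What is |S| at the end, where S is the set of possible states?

6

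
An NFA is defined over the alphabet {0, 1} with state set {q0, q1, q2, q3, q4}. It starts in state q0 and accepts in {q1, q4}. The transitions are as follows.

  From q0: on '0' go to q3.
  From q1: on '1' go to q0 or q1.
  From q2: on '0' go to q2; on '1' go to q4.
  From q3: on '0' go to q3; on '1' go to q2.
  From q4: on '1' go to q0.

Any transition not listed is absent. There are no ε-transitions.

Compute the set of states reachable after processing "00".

{q3}

Start in {q0}.
Read '0': q0→{q3}; now {q3}.
Read '0': q3→{q3}; now {q3}.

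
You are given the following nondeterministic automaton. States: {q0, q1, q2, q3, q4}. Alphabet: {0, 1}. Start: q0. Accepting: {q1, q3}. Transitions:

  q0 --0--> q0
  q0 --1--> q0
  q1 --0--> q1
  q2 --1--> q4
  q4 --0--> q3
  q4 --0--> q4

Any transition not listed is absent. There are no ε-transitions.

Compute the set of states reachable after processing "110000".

{q0}

Start in {q0}.
Read '1': {q0} → {q0}.
Read '1': {q0} → {q0}.
Read '0': {q0} → {q0}.
Read '0': {q0} → {q0}.
Read '0': {q0} → {q0}.
Read '0': {q0} → {q0}.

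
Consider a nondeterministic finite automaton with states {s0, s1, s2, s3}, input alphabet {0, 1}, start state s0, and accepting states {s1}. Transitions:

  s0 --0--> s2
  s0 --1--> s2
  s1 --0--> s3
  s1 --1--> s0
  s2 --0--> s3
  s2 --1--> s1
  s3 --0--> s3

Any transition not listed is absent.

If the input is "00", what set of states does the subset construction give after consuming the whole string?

Start in {s0}.
Read '0': s0→{s2}; now {s2}.
Read '0': s2→{s3}; now {s3}.

{s3}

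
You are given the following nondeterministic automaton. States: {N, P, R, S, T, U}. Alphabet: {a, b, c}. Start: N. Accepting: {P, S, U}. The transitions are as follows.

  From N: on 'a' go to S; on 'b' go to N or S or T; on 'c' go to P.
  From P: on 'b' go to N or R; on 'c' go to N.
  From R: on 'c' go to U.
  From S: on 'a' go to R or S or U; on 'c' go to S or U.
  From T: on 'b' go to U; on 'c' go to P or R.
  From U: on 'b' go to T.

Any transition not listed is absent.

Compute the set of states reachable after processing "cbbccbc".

{P, R, S, U}

Start in {N}.
Read 'c': N→{P}; now {P}.
Read 'b': P→{N, R}; now {N, R}.
Read 'b': N→{N, S, T}, R→∅; now {N, S, T}.
Read 'c': N→{P}, S→{S, U}, T→{P, R}; now {P, R, S, U}.
Read 'c': P→{N}, R→{U}, S→{S, U}, U→∅; now {N, S, U}.
Read 'b': N→{N, S, T}, S→∅, U→{T}; now {N, S, T}.
Read 'c': N→{P}, S→{S, U}, T→{P, R}; now {P, R, S, U}.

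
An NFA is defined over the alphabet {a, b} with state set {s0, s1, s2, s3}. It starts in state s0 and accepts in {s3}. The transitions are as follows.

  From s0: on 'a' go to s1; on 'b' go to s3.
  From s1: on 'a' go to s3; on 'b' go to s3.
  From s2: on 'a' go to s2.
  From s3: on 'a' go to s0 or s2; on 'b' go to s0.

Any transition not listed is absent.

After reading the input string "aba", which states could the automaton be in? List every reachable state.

Start in {s0}.
Read 'a': s0→{s1}; now {s1}.
Read 'b': s1→{s3}; now {s3}.
Read 'a': s3→{s0, s2}; now {s0, s2}.

{s0, s2}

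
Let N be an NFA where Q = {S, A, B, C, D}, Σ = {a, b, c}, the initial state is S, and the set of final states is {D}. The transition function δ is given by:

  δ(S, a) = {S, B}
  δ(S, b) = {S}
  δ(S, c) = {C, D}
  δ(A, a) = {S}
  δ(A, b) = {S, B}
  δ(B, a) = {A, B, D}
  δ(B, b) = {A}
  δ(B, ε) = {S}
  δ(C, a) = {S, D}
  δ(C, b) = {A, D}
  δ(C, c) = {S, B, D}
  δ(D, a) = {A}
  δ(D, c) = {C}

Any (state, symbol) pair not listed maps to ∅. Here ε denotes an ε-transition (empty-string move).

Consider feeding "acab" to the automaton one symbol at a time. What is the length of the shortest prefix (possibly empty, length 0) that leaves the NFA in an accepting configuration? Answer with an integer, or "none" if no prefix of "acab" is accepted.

2

Start in {S}.
Read 'a': S→{S, B}; now {S, B}.
Read 'c': S→{C, D}, B→∅; now {C, D}.
None of the earlier sets intersect F, but {C, D} does.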